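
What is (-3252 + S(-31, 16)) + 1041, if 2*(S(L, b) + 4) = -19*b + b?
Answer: -2359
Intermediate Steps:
S(L, b) = -4 - 9*b (S(L, b) = -4 + (-19*b + b)/2 = -4 + (-18*b)/2 = -4 - 9*b)
(-3252 + S(-31, 16)) + 1041 = (-3252 + (-4 - 9*16)) + 1041 = (-3252 + (-4 - 144)) + 1041 = (-3252 - 148) + 1041 = -3400 + 1041 = -2359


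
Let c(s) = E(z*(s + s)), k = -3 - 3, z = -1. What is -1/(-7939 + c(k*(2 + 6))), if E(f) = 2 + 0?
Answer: 1/7937 ≈ 0.00012599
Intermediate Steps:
k = -6
E(f) = 2
c(s) = 2
-1/(-7939 + c(k*(2 + 6))) = -1/(-7939 + 2) = -1/(-7937) = -1*(-1/7937) = 1/7937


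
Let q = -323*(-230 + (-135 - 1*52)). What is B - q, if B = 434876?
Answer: 300185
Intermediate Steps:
q = 134691 (q = -323*(-230 + (-135 - 52)) = -323*(-230 - 187) = -323*(-417) = 134691)
B - q = 434876 - 1*134691 = 434876 - 134691 = 300185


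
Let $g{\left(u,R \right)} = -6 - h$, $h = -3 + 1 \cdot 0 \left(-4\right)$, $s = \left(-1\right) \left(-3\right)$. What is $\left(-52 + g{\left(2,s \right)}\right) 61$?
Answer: $-3355$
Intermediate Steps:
$s = 3$
$h = -3$ ($h = -3 + 1 \cdot 0 = -3 + 0 = -3$)
$g{\left(u,R \right)} = -3$ ($g{\left(u,R \right)} = -6 - -3 = -6 + 3 = -3$)
$\left(-52 + g{\left(2,s \right)}\right) 61 = \left(-52 - 3\right) 61 = \left(-55\right) 61 = -3355$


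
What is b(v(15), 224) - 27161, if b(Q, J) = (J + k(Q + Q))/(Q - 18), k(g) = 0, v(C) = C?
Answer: -81707/3 ≈ -27236.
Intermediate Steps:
b(Q, J) = J/(-18 + Q) (b(Q, J) = (J + 0)/(Q - 18) = J/(-18 + Q))
b(v(15), 224) - 27161 = 224/(-18 + 15) - 27161 = 224/(-3) - 27161 = 224*(-⅓) - 27161 = -224/3 - 27161 = -81707/3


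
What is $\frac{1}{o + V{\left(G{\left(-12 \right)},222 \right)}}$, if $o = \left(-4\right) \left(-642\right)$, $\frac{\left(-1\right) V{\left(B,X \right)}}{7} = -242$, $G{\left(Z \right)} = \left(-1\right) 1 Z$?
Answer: $\frac{1}{4262} \approx 0.00023463$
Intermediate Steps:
$G{\left(Z \right)} = - Z$
$V{\left(B,X \right)} = 1694$ ($V{\left(B,X \right)} = \left(-7\right) \left(-242\right) = 1694$)
$o = 2568$
$\frac{1}{o + V{\left(G{\left(-12 \right)},222 \right)}} = \frac{1}{2568 + 1694} = \frac{1}{4262}$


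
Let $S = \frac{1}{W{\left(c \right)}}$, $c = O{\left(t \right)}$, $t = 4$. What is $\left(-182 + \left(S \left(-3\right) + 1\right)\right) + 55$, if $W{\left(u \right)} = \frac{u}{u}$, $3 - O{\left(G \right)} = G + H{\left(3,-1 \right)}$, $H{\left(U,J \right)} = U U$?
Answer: $-129$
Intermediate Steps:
$H{\left(U,J \right)} = U^{2}$
$O{\left(G \right)} = -6 - G$ ($O{\left(G \right)} = 3 - \left(G + 3^{2}\right) = 3 - \left(G + 9\right) = 3 - \left(9 + G\right) = -6 - G$)
$c = -10$ ($c = -6 - 4 = -10$)
$W{\left(u \right)} = 1$
$S = 1$ ($S = 1^{-1} = 1$)
$\left(-182 + \left(S \left(-3\right) + 1\right)\right) + 55 = \left(-182 + \left(1 \left(-3\right) + 1\right)\right) + 55 = \left(-182 + \left(-3 + 1\right)\right) + 55 = \left(-182 - 2\right) + 55 = -184 + 55 = -129$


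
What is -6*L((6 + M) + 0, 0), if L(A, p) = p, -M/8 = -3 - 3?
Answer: 0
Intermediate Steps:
M = 48 (M = -8*(-3 - 3) = -8*(-6) = 48)
-6*L((6 + M) + 0, 0) = -6*0 = 0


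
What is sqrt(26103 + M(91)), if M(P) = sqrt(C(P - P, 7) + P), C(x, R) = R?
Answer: sqrt(26103 + 7*sqrt(2)) ≈ 161.59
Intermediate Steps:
M(P) = sqrt(7 + P)
sqrt(26103 + M(91)) = sqrt(26103 + sqrt(7 + 91)) = sqrt(26103 + sqrt(98)) = sqrt(26103 + 7*sqrt(2))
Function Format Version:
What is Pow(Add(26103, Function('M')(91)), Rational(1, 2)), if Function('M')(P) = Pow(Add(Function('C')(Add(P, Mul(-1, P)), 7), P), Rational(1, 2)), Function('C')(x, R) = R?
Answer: Pow(Add(26103, Mul(7, Pow(2, Rational(1, 2)))), Rational(1, 2)) ≈ 161.59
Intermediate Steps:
Function('M')(P) = Pow(Add(7, P), Rational(1, 2))
Pow(Add(26103, Function('M')(91)), Rational(1, 2)) = Pow(Add(26103, Pow(Add(7, 91), Rational(1, 2))), Rational(1, 2)) = Pow(Add(26103, Pow(98, Rational(1, 2))), Rational(1, 2)) = Pow(Add(26103, Mul(7, Pow(2, Rational(1, 2)))), Rational(1, 2))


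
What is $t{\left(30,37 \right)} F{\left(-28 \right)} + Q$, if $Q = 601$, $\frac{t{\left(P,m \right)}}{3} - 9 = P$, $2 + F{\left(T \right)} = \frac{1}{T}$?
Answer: $\frac{10159}{28} \approx 362.82$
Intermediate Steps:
$F{\left(T \right)} = -2 + \frac{1}{T}$
$t{\left(P,m \right)} = 27 + 3 P$
$t{\left(30,37 \right)} F{\left(-28 \right)} + Q = \left(27 + 3 \cdot 30\right) \left(-2 + \frac{1}{-28}\right) + 601 = \left(27 + 90\right) \left(-2 - \frac{1}{28}\right) + 601 = 117 \left(- \frac{57}{28}\right) + 601 = - \frac{6669}{28} + 601 = \frac{10159}{28}$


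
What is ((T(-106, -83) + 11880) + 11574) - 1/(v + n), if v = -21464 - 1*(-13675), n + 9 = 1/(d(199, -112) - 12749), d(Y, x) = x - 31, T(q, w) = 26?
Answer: 2360487076052/100531817 ≈ 23480.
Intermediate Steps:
d(Y, x) = -31 + x
n = -116029/12892 (n = -9 + 1/((-31 - 112) - 12749) = -9 + 1/(-143 - 12749) = -9 + 1/(-12892) = -9 - 1/12892 = -116029/12892 ≈ -9.0001)
v = -7789 (v = -21464 + 13675 = -7789)
((T(-106, -83) + 11880) + 11574) - 1/(v + n) = ((26 + 11880) + 11574) - 1/(-7789 - 116029/12892) = (11906 + 11574) - 1/(-100531817/12892) = 23480 - 1*(-12892/100531817) = 23480 + 12892/100531817 = 2360487076052/100531817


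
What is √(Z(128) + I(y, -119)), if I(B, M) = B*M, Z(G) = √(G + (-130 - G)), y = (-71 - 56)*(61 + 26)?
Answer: √(1314831 + I*√130) ≈ 1146.7 + 0.005*I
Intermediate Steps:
y = -11049 (y = -127*87 = -11049)
Z(G) = I*√130 (Z(G) = √(-130) = I*√130)
√(Z(128) + I(y, -119)) = √(I*√130 - 11049*(-119)) = √(I*√130 + 1314831) = √(1314831 + I*√130)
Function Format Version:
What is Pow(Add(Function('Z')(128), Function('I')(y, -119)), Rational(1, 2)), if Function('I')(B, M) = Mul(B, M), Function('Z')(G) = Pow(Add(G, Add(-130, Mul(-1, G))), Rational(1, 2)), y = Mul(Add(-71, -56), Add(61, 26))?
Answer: Pow(Add(1314831, Mul(I, Pow(130, Rational(1, 2)))), Rational(1, 2)) ≈ Add(1146.7, Mul(0.005, I))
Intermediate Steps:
y = -11049 (y = Mul(-127, 87) = -11049)
Function('Z')(G) = Mul(I, Pow(130, Rational(1, 2))) (Function('Z')(G) = Pow(-130, Rational(1, 2)) = Mul(I, Pow(130, Rational(1, 2))))
Pow(Add(Function('Z')(128), Function('I')(y, -119)), Rational(1, 2)) = Pow(Add(Mul(I, Pow(130, Rational(1, 2))), Mul(-11049, -119)), Rational(1, 2)) = Pow(Add(Mul(I, Pow(130, Rational(1, 2))), 1314831), Rational(1, 2)) = Pow(Add(1314831, Mul(I, Pow(130, Rational(1, 2)))), Rational(1, 2))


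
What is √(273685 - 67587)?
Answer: √206098 ≈ 453.98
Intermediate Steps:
√(273685 - 67587) = √206098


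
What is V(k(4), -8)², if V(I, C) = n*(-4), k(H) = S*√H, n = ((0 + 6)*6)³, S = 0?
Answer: 34828517376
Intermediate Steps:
n = 46656 (n = (6*6)³ = 36³ = 46656)
k(H) = 0 (k(H) = 0*√H = 0)
V(I, C) = -186624 (V(I, C) = 46656*(-4) = -186624)
V(k(4), -8)² = (-186624)² = 34828517376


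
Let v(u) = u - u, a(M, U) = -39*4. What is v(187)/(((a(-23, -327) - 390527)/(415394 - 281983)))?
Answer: 0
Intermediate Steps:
a(M, U) = -156
v(u) = 0
v(187)/(((a(-23, -327) - 390527)/(415394 - 281983))) = 0/(((-156 - 390527)/(415394 - 281983))) = 0/((-390683/133411)) = 0/((-390683*1/133411)) = 0/(-390683/133411) = 0*(-133411/390683) = 0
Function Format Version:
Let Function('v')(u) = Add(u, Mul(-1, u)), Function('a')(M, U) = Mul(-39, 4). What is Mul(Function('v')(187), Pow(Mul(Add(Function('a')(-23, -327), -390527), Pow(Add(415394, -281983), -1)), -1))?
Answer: 0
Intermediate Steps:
Function('a')(M, U) = -156
Function('v')(u) = 0
Mul(Function('v')(187), Pow(Mul(Add(Function('a')(-23, -327), -390527), Pow(Add(415394, -281983), -1)), -1)) = Mul(0, Pow(Mul(Add(-156, -390527), Pow(Add(415394, -281983), -1)), -1)) = Mul(0, Pow(Mul(-390683, Pow(133411, -1)), -1)) = Mul(0, Pow(Mul(-390683, Rational(1, 133411)), -1)) = Mul(0, Pow(Rational(-390683, 133411), -1)) = Mul(0, Rational(-133411, 390683)) = 0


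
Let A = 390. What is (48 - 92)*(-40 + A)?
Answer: -15400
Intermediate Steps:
(48 - 92)*(-40 + A) = (48 - 92)*(-40 + 390) = -44*350 = -15400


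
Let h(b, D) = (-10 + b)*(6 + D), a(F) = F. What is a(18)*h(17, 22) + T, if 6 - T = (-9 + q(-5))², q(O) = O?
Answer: 3338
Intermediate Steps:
T = -190 (T = 6 - (-9 - 5)² = 6 - 1*(-14)² = 6 - 1*196 = 6 - 196 = -190)
a(18)*h(17, 22) + T = 18*(-60 - 10*22 + 6*17 + 22*17) - 190 = 18*(-60 - 220 + 102 + 374) - 190 = 18*196 - 190 = 3528 - 190 = 3338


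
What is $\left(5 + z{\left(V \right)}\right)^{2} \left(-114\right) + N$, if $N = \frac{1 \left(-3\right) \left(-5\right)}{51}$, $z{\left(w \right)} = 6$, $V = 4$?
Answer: $- \frac{234493}{17} \approx -13794.0$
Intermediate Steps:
$N = \frac{5}{17}$ ($N = \left(-3\right) \left(-5\right) \frac{1}{51} = 15 \cdot \frac{1}{51} = \frac{5}{17} \approx 0.29412$)
$\left(5 + z{\left(V \right)}\right)^{2} \left(-114\right) + N = \left(5 + 6\right)^{2} \left(-114\right) + \frac{5}{17} = 11^{2} \left(-114\right) + \frac{5}{17} = 121 \left(-114\right) + \frac{5}{17} = -13794 + \frac{5}{17} = - \frac{234493}{17}$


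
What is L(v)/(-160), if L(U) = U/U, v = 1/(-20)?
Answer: -1/160 ≈ -0.0062500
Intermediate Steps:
v = -1/20 ≈ -0.050000
L(U) = 1
L(v)/(-160) = 1/(-160) = 1*(-1/160) = -1/160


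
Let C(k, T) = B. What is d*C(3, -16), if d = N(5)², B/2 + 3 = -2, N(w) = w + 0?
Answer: -250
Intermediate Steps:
N(w) = w
B = -10 (B = -6 + 2*(-2) = -6 - 4 = -10)
C(k, T) = -10
d = 25 (d = 5² = 25)
d*C(3, -16) = 25*(-10) = -250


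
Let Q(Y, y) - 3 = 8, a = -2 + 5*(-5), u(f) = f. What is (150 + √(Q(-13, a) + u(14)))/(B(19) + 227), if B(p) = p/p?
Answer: 155/228 ≈ 0.67982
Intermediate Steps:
B(p) = 1
a = -27 (a = -2 - 25 = -27)
Q(Y, y) = 11 (Q(Y, y) = 3 + 8 = 11)
(150 + √(Q(-13, a) + u(14)))/(B(19) + 227) = (150 + √(11 + 14))/(1 + 227) = (150 + √25)/228 = (150 + 5)*(1/228) = 155*(1/228) = 155/228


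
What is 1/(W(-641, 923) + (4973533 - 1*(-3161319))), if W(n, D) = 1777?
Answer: 1/8136629 ≈ 1.2290e-7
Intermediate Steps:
1/(W(-641, 923) + (4973533 - 1*(-3161319))) = 1/(1777 + (4973533 - 1*(-3161319))) = 1/(1777 + (4973533 + 3161319)) = 1/(1777 + 8134852) = 1/8136629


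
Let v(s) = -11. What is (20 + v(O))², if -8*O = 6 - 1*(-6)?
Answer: 81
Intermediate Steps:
O = -3/2 (O = -(6 - 1*(-6))/8 = -(6 + 6)/8 = -⅛*12 = -3/2 ≈ -1.5000)
(20 + v(O))² = (20 - 11)² = 9² = 81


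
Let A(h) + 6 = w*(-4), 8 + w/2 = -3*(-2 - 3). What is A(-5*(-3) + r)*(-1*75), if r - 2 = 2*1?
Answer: 4650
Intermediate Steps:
r = 4 (r = 2 + 2*1 = 2 + 2 = 4)
w = 14 (w = -16 + 2*(-3*(-2 - 3)) = -16 + 2*(-3*(-5)) = -16 + 2*15 = -16 + 30 = 14)
A(h) = -62 (A(h) = -6 + 14*(-4) = -6 - 56 = -62)
A(-5*(-3) + r)*(-1*75) = -(-62)*75 = -62*(-75) = 4650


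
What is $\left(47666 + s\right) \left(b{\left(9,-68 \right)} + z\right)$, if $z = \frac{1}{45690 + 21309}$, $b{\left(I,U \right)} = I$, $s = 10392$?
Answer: $\frac{35008509536}{66999} \approx 5.2252 \cdot 10^{5}$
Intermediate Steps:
$z = \frac{1}{66999} \approx 1.4926 \cdot 10^{-5}$
$\left(47666 + s\right) \left(b{\left(9,-68 \right)} + z\right) = \left(47666 + 10392\right) \left(9 + \frac{1}{66999}\right) = 58058 \cdot \frac{602992}{66999} = \frac{35008509536}{66999}$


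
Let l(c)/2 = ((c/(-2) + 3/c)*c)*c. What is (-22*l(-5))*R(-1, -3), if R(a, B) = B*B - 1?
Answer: -16720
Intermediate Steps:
R(a, B) = -1 + B² (R(a, B) = B² - 1 = -1 + B²)
l(c) = 2*c²*(3/c - c/2) (l(c) = 2*(((c/(-2) + 3/c)*c)*c) = 2*(((c*(-½) + 3/c)*c)*c) = 2*(((-c/2 + 3/c)*c)*c) = 2*(((3/c - c/2)*c)*c) = 2*((c*(3/c - c/2))*c) = 2*(c²*(3/c - c/2)) = 2*c²*(3/c - c/2))
(-22*l(-5))*R(-1, -3) = (-(-110)*(6 - 1*(-5)²))*(-1 + (-3)²) = (-(-110)*(6 - 1*25))*(-1 + 9) = -(-110)*(6 - 25)*8 = -(-110)*(-19)*8 = -22*95*8 = -2090*8 = -16720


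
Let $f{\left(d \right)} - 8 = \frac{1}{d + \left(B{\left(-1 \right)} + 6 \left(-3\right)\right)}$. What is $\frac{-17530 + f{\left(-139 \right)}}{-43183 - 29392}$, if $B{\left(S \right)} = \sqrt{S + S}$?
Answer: $\frac{431934979}{1789046325} + \frac{i \sqrt{2}}{1789046325} \approx 0.24143 + 7.9049 \cdot 10^{-10} i$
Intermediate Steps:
$B{\left(S \right)} = \sqrt{2} \sqrt{S}$ ($B{\left(S \right)} = \sqrt{2 S} = \sqrt{2} \sqrt{S}$)
$f{\left(d \right)} = 8 + \frac{1}{-18 + d + i \sqrt{2}}$ ($f{\left(d \right)} = 8 + \frac{1}{d + \left(\sqrt{2} \sqrt{-1} + 6 \left(-3\right)\right)} = 8 + \frac{1}{d - \left(18 - \sqrt{2} i\right)} = 8 + \frac{1}{d - \left(18 - i \sqrt{2}\right)} = 8 + \frac{1}{-18 + d + i \sqrt{2}}$)
$\frac{-17530 + f{\left(-139 \right)}}{-43183 - 29392} = \frac{-17530 + \frac{-143 + 8 \left(-139\right) + 8 i \sqrt{2}}{-18 - 139 + i \sqrt{2}}}{-43183 - 29392} = \frac{-17530 + \frac{-143 - 1112 + 8 i \sqrt{2}}{-157 + i \sqrt{2}}}{-72575} = \left(-17530 + \frac{-1255 + 8 i \sqrt{2}}{-157 + i \sqrt{2}}\right) \left(- \frac{1}{72575}\right) = \frac{3506}{14515} - \frac{-1255 + 8 i \sqrt{2}}{72575 \left(-157 + i \sqrt{2}\right)}$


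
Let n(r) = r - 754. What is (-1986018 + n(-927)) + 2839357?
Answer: 851658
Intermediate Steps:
n(r) = -754 + r
(-1986018 + n(-927)) + 2839357 = (-1986018 + (-754 - 927)) + 2839357 = (-1986018 - 1681) + 2839357 = -1987699 + 2839357 = 851658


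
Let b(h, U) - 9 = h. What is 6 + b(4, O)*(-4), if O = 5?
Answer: -46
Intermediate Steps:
b(h, U) = 9 + h
6 + b(4, O)*(-4) = 6 + (9 + 4)*(-4) = 6 + 13*(-4) = 6 - 52 = -46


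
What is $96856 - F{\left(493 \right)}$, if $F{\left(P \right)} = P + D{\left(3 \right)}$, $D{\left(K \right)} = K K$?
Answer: $96354$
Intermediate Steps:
$D{\left(K \right)} = K^{2}$
$F{\left(P \right)} = 9 + P$ ($F{\left(P \right)} = P + 3^{2} = P + 9 = 9 + P$)
$96856 - F{\left(493 \right)} = 96856 - \left(9 + 493\right) = 96856 - 502 = 96354$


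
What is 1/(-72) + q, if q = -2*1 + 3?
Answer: 71/72 ≈ 0.98611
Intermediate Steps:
q = 1 (q = -2 + 3 = 1)
1/(-72) + q = 1/(-72) + 1 = -1/72 + 1 = 71/72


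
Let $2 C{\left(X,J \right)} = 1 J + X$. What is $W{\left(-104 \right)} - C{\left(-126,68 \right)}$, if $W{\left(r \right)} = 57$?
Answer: $86$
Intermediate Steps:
$C{\left(X,J \right)} = \frac{J}{2} + \frac{X}{2}$ ($C{\left(X,J \right)} = \frac{1 J + X}{2} = \frac{J + X}{2} = \frac{J}{2} + \frac{X}{2}$)
$W{\left(-104 \right)} - C{\left(-126,68 \right)} = 57 - \left(\frac{1}{2} \cdot 68 + \frac{1}{2} \left(-126\right)\right) = 57 - \left(34 - 63\right) = 57 - -29 = 57 + 29 = 86$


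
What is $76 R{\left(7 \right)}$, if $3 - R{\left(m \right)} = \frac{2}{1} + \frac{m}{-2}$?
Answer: $342$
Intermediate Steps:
$R{\left(m \right)} = 1 + \frac{m}{2}$ ($R{\left(m \right)} = 3 - \left(\frac{2}{1} + \frac{m}{-2}\right) = 3 - \left(2 \cdot 1 + m \left(- \frac{1}{2}\right)\right) = 3 - \left(2 - \frac{m}{2}\right) = 3 + \left(-2 + \frac{m}{2}\right) = 1 + \frac{m}{2}$)
$76 R{\left(7 \right)} = 76 \left(1 + \frac{1}{2} \cdot 7\right) = 76 \left(1 + \frac{7}{2}\right) = 76 \cdot \frac{9}{2} = 342$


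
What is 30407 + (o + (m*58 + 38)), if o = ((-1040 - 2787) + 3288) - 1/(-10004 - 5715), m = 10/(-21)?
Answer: 9862823695/330099 ≈ 29878.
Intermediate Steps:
m = -10/21 (m = 10*(-1/21) = -10/21 ≈ -0.47619)
o = -8472540/15719 (o = (-3827 + 3288) - 1/(-15719) = -539 - 1*(-1/15719) = -539 + 1/15719 = -8472540/15719 ≈ -539.00)
30407 + (o + (m*58 + 38)) = 30407 + (-8472540/15719 + (-10/21*58 + 38)) = 30407 + (-8472540/15719 + (-580/21 + 38)) = 30407 + (-8472540/15719 + 218/21) = 30407 - 174496598/330099 = 9862823695/330099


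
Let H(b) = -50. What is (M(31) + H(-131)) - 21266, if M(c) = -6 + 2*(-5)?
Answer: -21332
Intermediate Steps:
M(c) = -16 (M(c) = -6 - 10 = -16)
(M(31) + H(-131)) - 21266 = (-16 - 50) - 21266 = -66 - 21266 = -21332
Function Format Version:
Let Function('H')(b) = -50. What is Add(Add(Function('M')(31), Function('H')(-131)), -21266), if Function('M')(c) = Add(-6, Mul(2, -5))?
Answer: -21332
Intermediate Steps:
Function('M')(c) = -16 (Function('M')(c) = Add(-6, -10) = -16)
Add(Add(Function('M')(31), Function('H')(-131)), -21266) = Add(Add(-16, -50), -21266) = Add(-66, -21266) = -21332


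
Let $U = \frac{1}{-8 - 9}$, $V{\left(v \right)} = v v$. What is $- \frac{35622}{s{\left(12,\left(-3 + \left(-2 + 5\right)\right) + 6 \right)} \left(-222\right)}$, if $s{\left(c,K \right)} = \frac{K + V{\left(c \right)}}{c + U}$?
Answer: $\frac{401737}{31450} \approx 12.774$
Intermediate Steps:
$V{\left(v \right)} = v^{2}$
$U = - \frac{1}{17}$ ($U = \frac{1}{-17} = - \frac{1}{17} \approx -0.058824$)
$s{\left(c,K \right)} = \frac{K + c^{2}}{- \frac{1}{17} + c}$ ($s{\left(c,K \right)} = \frac{K + c^{2}}{c - \frac{1}{17}} = \frac{K + c^{2}}{- \frac{1}{17} + c}$)
$- \frac{35622}{s{\left(12,\left(-3 + \left(-2 + 5\right)\right) + 6 \right)} \left(-222\right)} = - \frac{35622}{\frac{17 \left(\left(\left(-3 + \left(-2 + 5\right)\right) + 6\right) + 12^{2}\right)}{-1 + 17 \cdot 12} \left(-222\right)} = - \frac{35622}{\frac{17 \left(\left(\left(-3 + 3\right) + 6\right) + 144\right)}{-1 + 204} \left(-222\right)} = - \frac{35622}{\frac{17 \left(\left(0 + 6\right) + 144\right)}{203} \left(-222\right)} = - \frac{35622}{17 \cdot \frac{1}{203} \left(6 + 144\right) \left(-222\right)} = - \frac{35622}{17 \cdot \frac{1}{203} \cdot 150 \left(-222\right)} = - \frac{35622}{\frac{2550}{203} \left(-222\right)} = - \frac{35622}{- \frac{566100}{203}} = \left(-35622\right) \left(- \frac{203}{566100}\right) = \frac{401737}{31450}$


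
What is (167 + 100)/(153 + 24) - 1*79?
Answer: -4572/59 ≈ -77.492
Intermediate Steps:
(167 + 100)/(153 + 24) - 1*79 = 267/177 - 79 = 267*(1/177) - 79 = 89/59 - 79 = -4572/59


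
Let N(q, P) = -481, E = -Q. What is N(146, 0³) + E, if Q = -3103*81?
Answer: 250862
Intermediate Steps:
Q = -251343
E = 251343 (E = -1*(-251343) = 251343)
N(146, 0³) + E = -481 + 251343 = 250862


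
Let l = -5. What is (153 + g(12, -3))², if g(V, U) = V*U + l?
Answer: 12544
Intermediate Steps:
g(V, U) = -5 + U*V (g(V, U) = V*U - 5 = U*V - 5 = -5 + U*V)
(153 + g(12, -3))² = (153 + (-5 - 3*12))² = (153 + (-5 - 36))² = (153 - 41)² = 112² = 12544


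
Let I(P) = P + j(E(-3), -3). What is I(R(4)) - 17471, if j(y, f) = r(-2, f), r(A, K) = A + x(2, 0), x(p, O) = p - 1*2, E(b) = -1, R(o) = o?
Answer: -17469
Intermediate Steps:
x(p, O) = -2 + p (x(p, O) = p - 2 = -2 + p)
r(A, K) = A (r(A, K) = A + (-2 + 2) = A + 0 = A)
j(y, f) = -2
I(P) = -2 + P (I(P) = P - 2 = -2 + P)
I(R(4)) - 17471 = (-2 + 4) - 17471 = 2 - 17471 = -17469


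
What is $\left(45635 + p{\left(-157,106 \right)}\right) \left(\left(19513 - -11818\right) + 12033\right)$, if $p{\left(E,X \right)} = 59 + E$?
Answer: $1974666468$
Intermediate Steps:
$\left(45635 + p{\left(-157,106 \right)}\right) \left(\left(19513 - -11818\right) + 12033\right) = \left(45635 + \left(59 - 157\right)\right) \left(\left(19513 - -11818\right) + 12033\right) = \left(45635 - 98\right) \left(\left(19513 + 11818\right) + 12033\right) = 45537 \left(31331 + 12033\right) = 45537 \cdot 43364 = 1974666468$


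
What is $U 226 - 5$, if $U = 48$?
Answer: $10843$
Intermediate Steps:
$U 226 - 5 = 48 \cdot 226 - 5 = 10848 - 5 = 10843$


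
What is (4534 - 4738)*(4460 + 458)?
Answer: -1003272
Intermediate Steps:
(4534 - 4738)*(4460 + 458) = -204*4918 = -1003272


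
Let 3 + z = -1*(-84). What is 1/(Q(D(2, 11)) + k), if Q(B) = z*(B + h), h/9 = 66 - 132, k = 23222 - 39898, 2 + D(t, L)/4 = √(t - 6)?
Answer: -32719/2141275874 - 162*I/1070637937 ≈ -1.528e-5 - 1.5131e-7*I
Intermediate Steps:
D(t, L) = -8 + 4*√(-6 + t) (D(t, L) = -8 + 4*√(t - 6) = -8 + 4*√(-6 + t))
k = -16676
h = -594 (h = 9*(66 - 132) = 9*(-66) = -594)
z = 81 (z = -3 - 1*(-84) = -3 + 84 = 81)
Q(B) = -48114 + 81*B (Q(B) = 81*(B - 594) = 81*(-594 + B) = -48114 + 81*B)
1/(Q(D(2, 11)) + k) = 1/((-48114 + 81*(-8 + 4*√(-6 + 2))) - 16676) = 1/((-48114 + 81*(-8 + 4*√(-4))) - 16676) = 1/((-48114 + 81*(-8 + 4*(2*I))) - 16676) = 1/((-48114 + 81*(-8 + 8*I)) - 16676) = 1/((-48114 + (-648 + 648*I)) - 16676) = 1/((-48762 + 648*I) - 16676) = 1/(-65438 + 648*I) = (-65438 - 648*I)/4282551748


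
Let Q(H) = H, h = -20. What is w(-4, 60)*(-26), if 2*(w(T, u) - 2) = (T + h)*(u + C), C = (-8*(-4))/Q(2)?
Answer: 23660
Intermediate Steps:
C = 16 (C = -8*(-4)/2 = 32*(1/2) = 16)
w(T, u) = 2 + (-20 + T)*(16 + u)/2 (w(T, u) = 2 + ((T - 20)*(u + 16))/2 = 2 + ((-20 + T)*(16 + u))/2 = 2 + (-20 + T)*(16 + u)/2)
w(-4, 60)*(-26) = (-158 - 10*60 + 8*(-4) + (1/2)*(-4)*60)*(-26) = (-158 - 600 - 32 - 120)*(-26) = -910*(-26) = 23660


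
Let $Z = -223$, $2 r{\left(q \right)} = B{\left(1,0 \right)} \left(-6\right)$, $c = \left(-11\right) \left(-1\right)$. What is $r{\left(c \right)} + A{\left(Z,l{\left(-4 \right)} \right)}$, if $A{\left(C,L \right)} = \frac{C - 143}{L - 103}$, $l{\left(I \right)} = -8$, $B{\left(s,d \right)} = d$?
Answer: $\frac{122}{37} \approx 3.2973$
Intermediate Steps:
$c = 11$
$r{\left(q \right)} = 0$ ($r{\left(q \right)} = \frac{0 \left(-6\right)}{2} = \frac{1}{2} \cdot 0 = 0$)
$A{\left(C,L \right)} = \frac{-143 + C}{-103 + L}$
$r{\left(c \right)} + A{\left(Z,l{\left(-4 \right)} \right)} = 0 + \frac{-143 - 223}{-103 - 8} = 0 + \frac{1}{-111} \left(-366\right) = 0 - - \frac{122}{37} = 0 + \frac{122}{37} = \frac{122}{37}$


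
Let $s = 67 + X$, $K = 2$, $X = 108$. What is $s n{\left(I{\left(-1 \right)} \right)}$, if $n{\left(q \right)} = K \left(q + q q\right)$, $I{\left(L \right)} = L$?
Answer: $0$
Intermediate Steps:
$n{\left(q \right)} = 2 q + 2 q^{2}$ ($n{\left(q \right)} = 2 \left(q + q q\right) = 2 \left(q + q^{2}\right) = 2 q + 2 q^{2}$)
$s = 175$ ($s = 67 + 108 = 175$)
$s n{\left(I{\left(-1 \right)} \right)} = 175 \cdot 2 \left(-1\right) \left(1 - 1\right) = 175 \cdot 2 \left(-1\right) 0 = 175 \cdot 0 = 0$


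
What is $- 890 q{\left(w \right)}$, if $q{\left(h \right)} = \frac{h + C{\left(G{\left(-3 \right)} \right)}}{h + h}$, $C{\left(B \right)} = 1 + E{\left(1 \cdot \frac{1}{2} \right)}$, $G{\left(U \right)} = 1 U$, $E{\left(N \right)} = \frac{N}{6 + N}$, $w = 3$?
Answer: $- \frac{23585}{39} \approx -604.74$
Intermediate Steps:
$G{\left(U \right)} = U$
$C{\left(B \right)} = \frac{14}{13}$ ($C{\left(B \right)} = 1 + \frac{1 \cdot \frac{1}{2}}{6 + 1 \cdot \frac{1}{2}} = 1 + \frac{1}{2 \left(6 + \frac{1}{2}\right)} = 1 + \frac{1}{2 \cdot \frac{13}{2}} = 1 + \frac{1}{2} \cdot \frac{2}{13} = 1 + \frac{1}{13} = \frac{14}{13}$)
$q{\left(h \right)} = \frac{\frac{14}{13} + h}{2 h}$ ($q{\left(h \right)} = \frac{h + \frac{14}{13}}{h + h} = \frac{\frac{14}{13} + h}{2 h}$)
$- 890 q{\left(w \right)} = - 890 \frac{14 + 13 \cdot 3}{26 \cdot 3} = - 890 \cdot \frac{1}{26} \cdot \frac{1}{3} \left(14 + 39\right) = - 890 \cdot \frac{1}{26} \cdot \frac{1}{3} \cdot 53 = \left(-890\right) \frac{53}{78} = - \frac{23585}{39}$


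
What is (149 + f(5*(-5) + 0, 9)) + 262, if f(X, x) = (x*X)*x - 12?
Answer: -1626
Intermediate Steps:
f(X, x) = -12 + X*x² (f(X, x) = (X*x)*x - 12 = X*x² - 12 = -12 + X*x²)
(149 + f(5*(-5) + 0, 9)) + 262 = (149 + (-12 + (5*(-5) + 0)*9²)) + 262 = (149 + (-12 + (-25 + 0)*81)) + 262 = (149 + (-12 - 25*81)) + 262 = (149 + (-12 - 2025)) + 262 = (149 - 2037) + 262 = -1888 + 262 = -1626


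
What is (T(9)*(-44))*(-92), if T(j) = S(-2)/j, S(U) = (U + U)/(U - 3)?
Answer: 16192/45 ≈ 359.82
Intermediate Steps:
S(U) = 2*U/(-3 + U) (S(U) = (2*U)/(-3 + U) = 2*U/(-3 + U))
T(j) = 4/(5*j) (T(j) = (2*(-2)/(-3 - 2))/j = (2*(-2)/(-5))/j = (2*(-2)*(-⅕))/j = 4/(5*j))
(T(9)*(-44))*(-92) = (((⅘)/9)*(-44))*(-92) = (((⅘)*(⅑))*(-44))*(-92) = ((4/45)*(-44))*(-92) = -176/45*(-92) = 16192/45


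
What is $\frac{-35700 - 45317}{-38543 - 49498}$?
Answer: $\frac{81017}{88041} \approx 0.92022$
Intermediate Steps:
$\frac{-35700 - 45317}{-38543 - 49498} = - \frac{81017}{-88041} = \left(-81017\right) \left(- \frac{1}{88041}\right) = \frac{81017}{88041}$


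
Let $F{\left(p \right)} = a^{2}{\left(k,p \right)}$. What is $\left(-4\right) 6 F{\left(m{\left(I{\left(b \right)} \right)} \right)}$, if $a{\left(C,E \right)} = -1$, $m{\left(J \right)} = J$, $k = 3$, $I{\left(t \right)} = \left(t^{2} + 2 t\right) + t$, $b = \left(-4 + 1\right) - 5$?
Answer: $-24$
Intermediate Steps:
$b = -8$ ($b = -3 - 5 = -8$)
$I{\left(t \right)} = t^{2} + 3 t$
$F{\left(p \right)} = 1$ ($F{\left(p \right)} = \left(-1\right)^{2} = 1$)
$\left(-4\right) 6 F{\left(m{\left(I{\left(b \right)} \right)} \right)} = \left(-4\right) 6 \cdot 1 = \left(-24\right) 1 = -24$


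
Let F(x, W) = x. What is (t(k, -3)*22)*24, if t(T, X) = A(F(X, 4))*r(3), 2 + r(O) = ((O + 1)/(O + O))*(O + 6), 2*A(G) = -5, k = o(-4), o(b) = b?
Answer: -5280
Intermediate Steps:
k = -4
A(G) = -5/2 (A(G) = (1/2)*(-5) = -5/2)
r(O) = -2 + (1 + O)*(6 + O)/(2*O) (r(O) = -2 + ((O + 1)/(O + O))*(O + 6) = -2 + ((1 + O)/((2*O)))*(6 + O) = -2 + ((1 + O)*(1/(2*O)))*(6 + O) = -2 + ((1 + O)/(2*O))*(6 + O) = -2 + (1 + O)*(6 + O)/(2*O))
t(T, X) = -10 (t(T, X) = -5*(6 + 3*(3 + 3))/(4*3) = -5*(6 + 3*6)/(4*3) = -5*(6 + 18)/(4*3) = -5*24/(4*3) = -5/2*4 = -10)
(t(k, -3)*22)*24 = -10*22*24 = -220*24 = -5280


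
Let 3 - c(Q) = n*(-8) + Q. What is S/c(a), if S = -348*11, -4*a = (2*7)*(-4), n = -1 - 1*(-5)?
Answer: -1276/7 ≈ -182.29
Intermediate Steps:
n = 4 (n = -1 + 5 = 4)
a = 14 (a = -2*7*(-4)/4 = -7*(-4)/2 = -¼*(-56) = 14)
S = -3828
c(Q) = 35 - Q (c(Q) = 3 - (4*(-8) + Q) = 3 - (-32 + Q) = 3 + (32 - Q) = 35 - Q)
S/c(a) = -3828/(35 - 1*14) = -3828/(35 - 14) = -3828/21 = -3828*1/21 = -1276/7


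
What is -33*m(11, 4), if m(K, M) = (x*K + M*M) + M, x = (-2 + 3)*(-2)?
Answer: 66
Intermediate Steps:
x = -2 (x = 1*(-2) = -2)
m(K, M) = M + M² - 2*K (m(K, M) = (-2*K + M*M) + M = (-2*K + M²) + M = (M² - 2*K) + M = M + M² - 2*K)
-33*m(11, 4) = -33*(4 + 4² - 2*11) = -33*(4 + 16 - 22) = -33*(-2) = 66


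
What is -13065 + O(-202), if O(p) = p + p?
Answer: -13469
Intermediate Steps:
O(p) = 2*p
-13065 + O(-202) = -13065 + 2*(-202) = -13065 - 404 = -13469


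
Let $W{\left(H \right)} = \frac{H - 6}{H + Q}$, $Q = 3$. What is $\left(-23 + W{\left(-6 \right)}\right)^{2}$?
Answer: $361$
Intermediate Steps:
$W{\left(H \right)} = \frac{-6 + H}{3 + H}$ ($W{\left(H \right)} = \frac{H - 6}{H + 3} = \frac{-6 + H}{3 + H}$)
$\left(-23 + W{\left(-6 \right)}\right)^{2} = \left(-23 + \frac{-6 - 6}{3 - 6}\right)^{2} = \left(-23 + \frac{1}{-3} \left(-12\right)\right)^{2} = \left(-23 - -4\right)^{2} = \left(-23 + 4\right)^{2} = \left(-19\right)^{2} = 361$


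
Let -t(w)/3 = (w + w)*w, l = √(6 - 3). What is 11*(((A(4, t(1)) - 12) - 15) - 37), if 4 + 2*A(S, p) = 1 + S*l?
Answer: -1441/2 + 22*√3 ≈ -682.39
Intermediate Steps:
l = √3 ≈ 1.7320
t(w) = -6*w² (t(w) = -3*(w + w)*w = -3*2*w*w = -6*w²)
A(S, p) = -3/2 + S*√3/2 (A(S, p) = -2 + (1 + S*√3)/2 = -2 + (½ + S*√3/2) = -3/2 + S*√3/2)
11*(((A(4, t(1)) - 12) - 15) - 37) = 11*((((-3/2 + (½)*4*√3) - 12) - 15) - 37) = 11*((((-3/2 + 2*√3) - 12) - 15) - 37) = 11*(((-27/2 + 2*√3) - 15) - 37) = 11*((-57/2 + 2*√3) - 37) = 11*(-131/2 + 2*√3) = -1441/2 + 22*√3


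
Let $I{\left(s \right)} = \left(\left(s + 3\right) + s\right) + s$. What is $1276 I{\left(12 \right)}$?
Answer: $49764$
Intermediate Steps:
$I{\left(s \right)} = 3 + 3 s$ ($I{\left(s \right)} = \left(\left(3 + s\right) + s\right) + s = \left(3 + 2 s\right) + s = 3 + 3 s$)
$1276 I{\left(12 \right)} = 1276 \left(3 + 3 \cdot 12\right) = 1276 \left(3 + 36\right) = 1276 \cdot 39 = 49764$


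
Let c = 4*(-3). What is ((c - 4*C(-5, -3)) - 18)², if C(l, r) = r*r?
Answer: 4356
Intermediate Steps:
c = -12
C(l, r) = r²
((c - 4*C(-5, -3)) - 18)² = ((-12 - 4*(-3)²) - 18)² = ((-12 - 4*9) - 18)² = ((-12 - 36) - 18)² = (-48 - 18)² = (-66)² = 4356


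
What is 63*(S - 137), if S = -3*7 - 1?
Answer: -10017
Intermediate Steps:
S = -22 (S = -21 - 1 = -22)
63*(S - 137) = 63*(-22 - 137) = 63*(-159) = -10017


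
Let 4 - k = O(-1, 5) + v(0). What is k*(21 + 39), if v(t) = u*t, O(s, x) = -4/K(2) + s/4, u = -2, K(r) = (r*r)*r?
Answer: 285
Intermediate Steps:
K(r) = r³ (K(r) = r²*r = r³)
O(s, x) = -½ + s/4 (O(s, x) = -4/(2³) + s/4 = -4/8 + s*(¼) = -4*⅛ + s/4 = -½ + s/4)
v(t) = -2*t
k = 19/4 (k = 4 - ((-½ + (¼)*(-1)) - 2*0) = 4 - ((-½ - ¼) + 0) = 4 - (-¾ + 0) = 4 - 1*(-¾) = 4 + ¾ = 19/4 ≈ 4.7500)
k*(21 + 39) = 19*(21 + 39)/4 = (19/4)*60 = 285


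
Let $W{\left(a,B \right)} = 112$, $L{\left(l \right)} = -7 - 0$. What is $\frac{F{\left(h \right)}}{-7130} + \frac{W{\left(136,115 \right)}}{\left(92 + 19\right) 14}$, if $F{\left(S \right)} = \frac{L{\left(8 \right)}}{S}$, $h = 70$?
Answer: $\frac{570511}{7914300} \approx 0.072086$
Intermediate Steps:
$L{\left(l \right)} = -7$ ($L{\left(l \right)} = -7 + 0 = -7$)
$F{\left(S \right)} = - \frac{7}{S}$
$\frac{F{\left(h \right)}}{-7130} + \frac{W{\left(136,115 \right)}}{\left(92 + 19\right) 14} = \frac{\left(-7\right) \frac{1}{70}}{-7130} + \frac{112}{\left(92 + 19\right) 14} = \left(-7\right) \frac{1}{70} \left(- \frac{1}{7130}\right) + \frac{112}{111 \cdot 14} = \left(- \frac{1}{10}\right) \left(- \frac{1}{7130}\right) + \frac{112}{1554} = \frac{1}{71300} + 112 \cdot \frac{1}{1554} = \frac{1}{71300} + \frac{8}{111} = \frac{570511}{7914300}$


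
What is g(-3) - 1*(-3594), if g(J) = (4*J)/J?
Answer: 3598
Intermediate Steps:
g(J) = 4
g(-3) - 1*(-3594) = 4 - 1*(-3594) = 4 + 3594 = 3598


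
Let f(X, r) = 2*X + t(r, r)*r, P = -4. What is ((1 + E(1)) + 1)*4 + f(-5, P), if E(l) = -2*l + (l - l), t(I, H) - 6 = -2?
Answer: -26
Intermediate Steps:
t(I, H) = 4 (t(I, H) = 6 - 2 = 4)
f(X, r) = 2*X + 4*r
E(l) = -2*l (E(l) = -2*l + 0 = -2*l)
((1 + E(1)) + 1)*4 + f(-5, P) = ((1 - 2*1) + 1)*4 + (2*(-5) + 4*(-4)) = ((1 - 2) + 1)*4 + (-10 - 16) = (-1 + 1)*4 - 26 = 0*4 - 26 = 0 - 26 = -26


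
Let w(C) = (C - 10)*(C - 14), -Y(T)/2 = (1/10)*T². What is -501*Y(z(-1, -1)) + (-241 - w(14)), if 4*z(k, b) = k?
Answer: -18779/80 ≈ -234.74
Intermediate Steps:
z(k, b) = k/4
Y(T) = -T²/5 (Y(T) = -2*1/10*T² = -2*1*(⅒)*T² = -T²/5)
w(C) = (-14 + C)*(-10 + C) (w(C) = (-10 + C)*(-14 + C) = (-14 + C)*(-10 + C))
-501*Y(z(-1, -1)) + (-241 - w(14)) = -(-501)*((¼)*(-1))²/5 + (-241 - (140 + 14² - 24*14)) = -(-501)*(-¼)²/5 + (-241 - (140 + 196 - 336)) = -(-501)/(5*16) + (-241 - 1*0) = -501*(-1/80) + (-241 + 0) = 501/80 - 241 = -18779/80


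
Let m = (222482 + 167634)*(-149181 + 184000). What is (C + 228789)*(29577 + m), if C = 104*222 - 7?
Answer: 3421270750196470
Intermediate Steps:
C = 23081 (C = 23088 - 7 = 23081)
m = 13583449004 (m = 390116*34819 = 13583449004)
(C + 228789)*(29577 + m) = (23081 + 228789)*(29577 + 13583449004) = 251870*13583478581 = 3421270750196470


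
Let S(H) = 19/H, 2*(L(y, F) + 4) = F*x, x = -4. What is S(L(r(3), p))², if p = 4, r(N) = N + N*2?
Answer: 361/144 ≈ 2.5069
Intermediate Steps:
r(N) = 3*N (r(N) = N + 2*N = 3*N)
L(y, F) = -4 - 2*F (L(y, F) = -4 + (F*(-4))/2 = -4 + (-4*F)/2 = -4 - 2*F)
S(L(r(3), p))² = (19/(-4 - 2*4))² = (19/(-4 - 8))² = (19/(-12))² = (19*(-1/12))² = (-19/12)² = 361/144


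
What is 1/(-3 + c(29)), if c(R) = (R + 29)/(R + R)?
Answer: -½ ≈ -0.50000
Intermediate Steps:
c(R) = (29 + R)/(2*R) (c(R) = (29 + R)/((2*R)) = (29 + R)*(1/(2*R)) = (29 + R)/(2*R))
1/(-3 + c(29)) = 1/(-3 + (½)*(29 + 29)/29) = 1/(-3 + (½)*(1/29)*58) = 1/(-3 + 1) = 1/(-2) = -½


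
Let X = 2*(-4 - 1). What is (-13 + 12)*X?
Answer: 10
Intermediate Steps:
X = -10 (X = 2*(-5) = -10)
(-13 + 12)*X = (-13 + 12)*(-10) = -1*(-10) = 10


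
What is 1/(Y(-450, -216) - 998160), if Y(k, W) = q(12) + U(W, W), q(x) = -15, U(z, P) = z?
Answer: -1/998391 ≈ -1.0016e-6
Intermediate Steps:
Y(k, W) = -15 + W
1/(Y(-450, -216) - 998160) = 1/((-15 - 216) - 998160) = 1/(-231 - 998160) = 1/(-998391) = -1/998391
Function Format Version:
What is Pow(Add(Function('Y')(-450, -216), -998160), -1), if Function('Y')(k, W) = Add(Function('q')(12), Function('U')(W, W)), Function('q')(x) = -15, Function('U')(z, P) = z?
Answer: Rational(-1, 998391) ≈ -1.0016e-6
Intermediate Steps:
Function('Y')(k, W) = Add(-15, W)
Pow(Add(Function('Y')(-450, -216), -998160), -1) = Pow(Add(Add(-15, -216), -998160), -1) = Pow(Add(-231, -998160), -1) = Pow(-998391, -1) = Rational(-1, 998391)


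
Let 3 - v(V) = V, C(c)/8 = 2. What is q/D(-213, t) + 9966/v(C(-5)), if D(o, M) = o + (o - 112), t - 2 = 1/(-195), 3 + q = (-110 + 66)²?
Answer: -5386837/6994 ≈ -770.21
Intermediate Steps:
q = 1933 (q = -3 + (-110 + 66)² = -3 + (-44)² = -3 + 1936 = 1933)
C(c) = 16 (C(c) = 8*2 = 16)
v(V) = 3 - V
t = 389/195 (t = 2 + 1/(-195) = 2 - 1/195 = 389/195 ≈ 1.9949)
D(o, M) = -112 + 2*o (D(o, M) = o + (-112 + o) = -112 + 2*o)
q/D(-213, t) + 9966/v(C(-5)) = 1933/(-112 + 2*(-213)) + 9966/(3 - 1*16) = 1933/(-112 - 426) + 9966/(3 - 16) = 1933/(-538) + 9966/(-13) = 1933*(-1/538) + 9966*(-1/13) = -1933/538 - 9966/13 = -5386837/6994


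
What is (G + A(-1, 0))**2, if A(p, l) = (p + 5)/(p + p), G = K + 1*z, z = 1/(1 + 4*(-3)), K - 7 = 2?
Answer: 5776/121 ≈ 47.736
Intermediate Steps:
K = 9 (K = 7 + 2 = 9)
z = -1/11 (z = 1/(1 - 12) = 1/(-11) = -1/11 ≈ -0.090909)
G = 98/11 (G = 9 + 1*(-1/11) = 9 - 1/11 = 98/11 ≈ 8.9091)
A(p, l) = (5 + p)/(2*p) (A(p, l) = (5 + p)/((2*p)) = (5 + p)*(1/(2*p)) = (5 + p)/(2*p))
(G + A(-1, 0))**2 = (98/11 + (1/2)*(5 - 1)/(-1))**2 = (98/11 + (1/2)*(-1)*4)**2 = (98/11 - 2)**2 = (76/11)**2 = 5776/121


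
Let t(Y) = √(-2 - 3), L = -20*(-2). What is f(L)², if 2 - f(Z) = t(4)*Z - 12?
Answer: -7804 - 1120*I*√5 ≈ -7804.0 - 2504.4*I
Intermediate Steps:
L = 40 (L = -5*(-8) = 40)
t(Y) = I*√5 (t(Y) = √(-5) = I*√5)
f(Z) = 14 - I*Z*√5 (f(Z) = 2 - ((I*√5)*Z - 12) = 2 - (I*Z*√5 - 12) = 2 - (-12 + I*Z*√5) = 2 + (12 - I*Z*√5) = 14 - I*Z*√5)
f(L)² = (14 - 1*I*40*√5)² = (14 - 40*I*√5)²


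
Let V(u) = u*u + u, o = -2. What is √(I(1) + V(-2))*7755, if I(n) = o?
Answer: 0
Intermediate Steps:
I(n) = -2
V(u) = u + u² (V(u) = u² + u = u + u²)
√(I(1) + V(-2))*7755 = √(-2 - 2*(1 - 2))*7755 = √(-2 - 2*(-1))*7755 = √(-2 + 2)*7755 = √0*7755 = 0*7755 = 0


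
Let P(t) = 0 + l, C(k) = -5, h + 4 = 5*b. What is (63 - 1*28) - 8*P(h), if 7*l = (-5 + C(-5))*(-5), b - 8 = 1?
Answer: -155/7 ≈ -22.143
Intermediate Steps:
b = 9 (b = 8 + 1 = 9)
h = 41 (h = -4 + 5*9 = -4 + 45 = 41)
l = 50/7 (l = ((-5 - 5)*(-5))/7 = (-10*(-5))/7 = (⅐)*50 = 50/7 ≈ 7.1429)
P(t) = 50/7 (P(t) = 0 + 50/7 = 50/7)
(63 - 1*28) - 8*P(h) = (63 - 1*28) - 8*50/7 = (63 - 28) - 400/7 = 35 - 400/7 = -155/7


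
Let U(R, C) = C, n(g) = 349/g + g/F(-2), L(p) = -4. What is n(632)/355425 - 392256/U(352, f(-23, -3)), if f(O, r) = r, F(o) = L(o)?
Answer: 9790212869231/74876200 ≈ 1.3075e+5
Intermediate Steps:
F(o) = -4
n(g) = 349/g - g/4 (n(g) = 349/g + g/(-4) = 349/g + g*(-¼) = 349/g - g/4)
n(632)/355425 - 392256/U(352, f(-23, -3)) = (349/632 - ¼*632)/355425 - 392256/(-3) = (349*(1/632) - 158)*(1/355425) - 392256*(-⅓) = (349/632 - 158)*(1/355425) + 130752 = -99507/632*1/355425 + 130752 = -33169/74876200 + 130752 = 9790212869231/74876200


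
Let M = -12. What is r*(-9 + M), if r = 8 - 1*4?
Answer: -84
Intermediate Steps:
r = 4 (r = 8 - 4 = 4)
r*(-9 + M) = 4*(-9 - 12) = 4*(-21) = -84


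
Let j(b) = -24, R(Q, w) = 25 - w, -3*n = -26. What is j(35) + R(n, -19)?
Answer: 20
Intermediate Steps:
n = 26/3 (n = -1/3*(-26) = 26/3 ≈ 8.6667)
j(35) + R(n, -19) = -24 + (25 - 1*(-19)) = -24 + (25 + 19) = -24 + 44 = 20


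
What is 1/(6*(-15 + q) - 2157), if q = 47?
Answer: -1/1965 ≈ -0.00050891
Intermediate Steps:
1/(6*(-15 + q) - 2157) = 1/(6*(-15 + 47) - 2157) = 1/(6*32 - 2157) = 1/(192 - 2157) = 1/(-1965) = -1/1965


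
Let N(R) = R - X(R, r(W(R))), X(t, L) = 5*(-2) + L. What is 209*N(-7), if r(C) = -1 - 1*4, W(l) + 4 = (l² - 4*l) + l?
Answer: 1672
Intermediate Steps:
W(l) = -4 + l² - 3*l (W(l) = -4 + ((l² - 4*l) + l) = -4 + (l² - 3*l) = -4 + l² - 3*l)
r(C) = -5 (r(C) = -1 - 4 = -5)
X(t, L) = -10 + L
N(R) = 15 + R (N(R) = R - (-10 - 5) = R - 1*(-15) = R + 15 = 15 + R)
209*N(-7) = 209*(15 - 7) = 209*8 = 1672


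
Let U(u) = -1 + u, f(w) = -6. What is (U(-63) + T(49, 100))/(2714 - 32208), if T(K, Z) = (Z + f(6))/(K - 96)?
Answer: 33/14747 ≈ 0.0022377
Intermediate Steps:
T(K, Z) = (-6 + Z)/(-96 + K) (T(K, Z) = (Z - 6)/(K - 96) = (-6 + Z)/(-96 + K))
(U(-63) + T(49, 100))/(2714 - 32208) = ((-1 - 63) + (-6 + 100)/(-96 + 49))/(2714 - 32208) = (-64 + 94/(-47))/(-29494) = (-64 - 1/47*94)*(-1/29494) = (-64 - 2)*(-1/29494) = -66*(-1/29494) = 33/14747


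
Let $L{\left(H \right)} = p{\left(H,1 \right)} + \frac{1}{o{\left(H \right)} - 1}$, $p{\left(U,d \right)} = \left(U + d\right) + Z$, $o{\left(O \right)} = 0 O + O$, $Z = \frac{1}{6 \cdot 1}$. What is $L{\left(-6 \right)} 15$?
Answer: $- \frac{1045}{14} \approx -74.643$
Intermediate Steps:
$Z = \frac{1}{6} \approx 0.16667$
$o{\left(O \right)} = O$ ($o{\left(O \right)} = 0 + O = O$)
$p{\left(U,d \right)} = \frac{1}{6} + U + d$ ($p{\left(U,d \right)} = \left(U + d\right) + \frac{1}{6} = \frac{1}{6} + U + d$)
$L{\left(H \right)} = \frac{7}{6} + H + \frac{1}{-1 + H}$ ($L{\left(H \right)} = \left(\frac{1}{6} + H + 1\right) + \frac{1}{H - 1} = \left(\frac{7}{6} + H\right) + \frac{1}{-1 + H} = \frac{7}{6} + H + \frac{1}{-1 + H}$)
$L{\left(-6 \right)} 15 = \frac{-1 - 6 + 6 \left(-6\right)^{2}}{6 \left(-1 - 6\right)} 15 = \frac{-1 - 6 + 6 \cdot 36}{6 \left(-7\right)} 15 = \frac{1}{6} \left(- \frac{1}{7}\right) \left(-1 - 6 + 216\right) 15 = \frac{1}{6} \left(- \frac{1}{7}\right) 209 \cdot 15 = \left(- \frac{209}{42}\right) 15 = - \frac{1045}{14}$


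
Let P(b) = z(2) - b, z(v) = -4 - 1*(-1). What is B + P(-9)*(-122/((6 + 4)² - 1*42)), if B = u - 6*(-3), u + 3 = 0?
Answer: 69/29 ≈ 2.3793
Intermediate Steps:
z(v) = -3 (z(v) = -4 + 1 = -3)
u = -3 (u = -3 + 0 = -3)
P(b) = -3 - b
B = 15 (B = -3 - 6*(-3) = -3 + 18 = 15)
B + P(-9)*(-122/((6 + 4)² - 1*42)) = 15 + (-3 - 1*(-9))*(-122/((6 + 4)² - 1*42)) = 15 + (-3 + 9)*(-122/(10² - 42)) = 15 + 6*(-122/(100 - 42)) = 15 + 6*(-122/58) = 15 + 6*(-122*1/58) = 15 + 6*(-61/29) = 15 - 366/29 = 69/29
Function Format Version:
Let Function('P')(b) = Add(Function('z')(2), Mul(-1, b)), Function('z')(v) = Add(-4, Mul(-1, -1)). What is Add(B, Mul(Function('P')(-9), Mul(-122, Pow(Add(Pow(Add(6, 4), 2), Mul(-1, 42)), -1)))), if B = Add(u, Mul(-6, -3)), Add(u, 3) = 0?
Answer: Rational(69, 29) ≈ 2.3793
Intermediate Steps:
Function('z')(v) = -3 (Function('z')(v) = Add(-4, 1) = -3)
u = -3 (u = Add(-3, 0) = -3)
Function('P')(b) = Add(-3, Mul(-1, b))
B = 15 (B = Add(-3, Mul(-6, -3)) = Add(-3, 18) = 15)
Add(B, Mul(Function('P')(-9), Mul(-122, Pow(Add(Pow(Add(6, 4), 2), Mul(-1, 42)), -1)))) = Add(15, Mul(Add(-3, Mul(-1, -9)), Mul(-122, Pow(Add(Pow(Add(6, 4), 2), Mul(-1, 42)), -1)))) = Add(15, Mul(Add(-3, 9), Mul(-122, Pow(Add(Pow(10, 2), -42), -1)))) = Add(15, Mul(6, Mul(-122, Pow(Add(100, -42), -1)))) = Add(15, Mul(6, Mul(-122, Pow(58, -1)))) = Add(15, Mul(6, Mul(-122, Rational(1, 58)))) = Add(15, Mul(6, Rational(-61, 29))) = Add(15, Rational(-366, 29)) = Rational(69, 29)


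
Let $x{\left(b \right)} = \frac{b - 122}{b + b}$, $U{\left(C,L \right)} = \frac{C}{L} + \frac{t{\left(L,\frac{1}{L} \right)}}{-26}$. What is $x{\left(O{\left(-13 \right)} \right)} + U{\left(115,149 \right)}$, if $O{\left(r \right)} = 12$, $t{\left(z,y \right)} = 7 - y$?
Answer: $- \frac{94847}{23244} \approx -4.0805$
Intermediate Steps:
$U{\left(C,L \right)} = - \frac{7}{26} + \frac{1}{26 L} + \frac{C}{L}$ ($U{\left(C,L \right)} = \frac{C}{L} + \frac{7 - \frac{1}{L}}{-26} = \frac{C}{L} + \left(7 - \frac{1}{L}\right) \left(- \frac{1}{26}\right) = \frac{C}{L} - \left(\frac{7}{26} - \frac{1}{26 L}\right) = - \frac{7}{26} + \frac{1}{26 L} + \frac{C}{L}$)
$x{\left(b \right)} = \frac{-122 + b}{2 b}$
$x{\left(O{\left(-13 \right)} \right)} + U{\left(115,149 \right)} = \frac{-122 + 12}{2 \cdot 12} + \frac{1 - 1043 + 26 \cdot 115}{26 \cdot 149} = \frac{1}{2} \cdot \frac{1}{12} \left(-110\right) + \frac{1}{26} \cdot \frac{1}{149} \left(1 - 1043 + 2990\right) = - \frac{55}{12} + \frac{1}{26} \cdot \frac{1}{149} \cdot 1948 = - \frac{55}{12} + \frac{974}{1937} = - \frac{94847}{23244}$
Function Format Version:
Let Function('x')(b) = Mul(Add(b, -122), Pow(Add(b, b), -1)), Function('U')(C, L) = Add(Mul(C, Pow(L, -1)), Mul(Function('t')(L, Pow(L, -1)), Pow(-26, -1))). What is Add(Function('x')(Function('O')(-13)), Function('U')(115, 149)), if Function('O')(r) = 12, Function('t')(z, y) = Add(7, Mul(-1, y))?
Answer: Rational(-94847, 23244) ≈ -4.0805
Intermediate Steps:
Function('U')(C, L) = Add(Rational(-7, 26), Mul(Rational(1, 26), Pow(L, -1)), Mul(C, Pow(L, -1))) (Function('U')(C, L) = Add(Mul(C, Pow(L, -1)), Mul(Add(7, Mul(-1, Pow(L, -1))), Pow(-26, -1))) = Add(Mul(C, Pow(L, -1)), Mul(Add(7, Mul(-1, Pow(L, -1))), Rational(-1, 26))) = Add(Mul(C, Pow(L, -1)), Add(Rational(-7, 26), Mul(Rational(1, 26), Pow(L, -1)))) = Add(Rational(-7, 26), Mul(Rational(1, 26), Pow(L, -1)), Mul(C, Pow(L, -1))))
Function('x')(b) = Mul(Rational(1, 2), Pow(b, -1), Add(-122, b)) (Function('x')(b) = Mul(Add(-122, b), Pow(Mul(2, b), -1)) = Mul(Add(-122, b), Mul(Rational(1, 2), Pow(b, -1))) = Mul(Rational(1, 2), Pow(b, -1), Add(-122, b)))
Add(Function('x')(Function('O')(-13)), Function('U')(115, 149)) = Add(Mul(Rational(1, 2), Pow(12, -1), Add(-122, 12)), Mul(Rational(1, 26), Pow(149, -1), Add(1, Mul(-7, 149), Mul(26, 115)))) = Add(Mul(Rational(1, 2), Rational(1, 12), -110), Mul(Rational(1, 26), Rational(1, 149), Add(1, -1043, 2990))) = Add(Rational(-55, 12), Mul(Rational(1, 26), Rational(1, 149), 1948)) = Add(Rational(-55, 12), Rational(974, 1937)) = Rational(-94847, 23244)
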